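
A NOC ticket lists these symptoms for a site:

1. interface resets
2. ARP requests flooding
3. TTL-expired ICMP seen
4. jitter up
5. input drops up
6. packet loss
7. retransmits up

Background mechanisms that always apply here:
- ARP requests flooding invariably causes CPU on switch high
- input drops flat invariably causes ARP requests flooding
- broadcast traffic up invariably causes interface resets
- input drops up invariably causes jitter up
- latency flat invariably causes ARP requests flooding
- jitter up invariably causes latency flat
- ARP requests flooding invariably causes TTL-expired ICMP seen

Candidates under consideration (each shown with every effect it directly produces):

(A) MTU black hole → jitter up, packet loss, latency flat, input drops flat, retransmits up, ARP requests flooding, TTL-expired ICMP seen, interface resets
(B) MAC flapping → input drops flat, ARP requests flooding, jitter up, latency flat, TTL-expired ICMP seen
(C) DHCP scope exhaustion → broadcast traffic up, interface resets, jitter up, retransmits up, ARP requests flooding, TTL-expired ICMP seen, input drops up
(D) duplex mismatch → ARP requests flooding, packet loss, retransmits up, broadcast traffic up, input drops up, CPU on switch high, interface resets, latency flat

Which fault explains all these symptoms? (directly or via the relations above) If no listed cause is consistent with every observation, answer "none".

D

Per-candidate check:
(A) MTU black hole — interface resets yes; ARP requests flooding yes; TTL-expired ICMP seen yes; jitter up yes; input drops up NO; packet loss yes; retransmits up yes
(B) MAC flapping — fails on interface resets, input drops up, packet loss, retransmits up (predicts input drops flat, not input drops up)
(C) DHCP scope exhaustion — does not account for packet loss
(D) duplex mismatch — accounts for every observation (TTL-expired ICMP seen through ARP requests flooding → TTL-expired ICMP seen)
(D) is the only candidate with no mismatches.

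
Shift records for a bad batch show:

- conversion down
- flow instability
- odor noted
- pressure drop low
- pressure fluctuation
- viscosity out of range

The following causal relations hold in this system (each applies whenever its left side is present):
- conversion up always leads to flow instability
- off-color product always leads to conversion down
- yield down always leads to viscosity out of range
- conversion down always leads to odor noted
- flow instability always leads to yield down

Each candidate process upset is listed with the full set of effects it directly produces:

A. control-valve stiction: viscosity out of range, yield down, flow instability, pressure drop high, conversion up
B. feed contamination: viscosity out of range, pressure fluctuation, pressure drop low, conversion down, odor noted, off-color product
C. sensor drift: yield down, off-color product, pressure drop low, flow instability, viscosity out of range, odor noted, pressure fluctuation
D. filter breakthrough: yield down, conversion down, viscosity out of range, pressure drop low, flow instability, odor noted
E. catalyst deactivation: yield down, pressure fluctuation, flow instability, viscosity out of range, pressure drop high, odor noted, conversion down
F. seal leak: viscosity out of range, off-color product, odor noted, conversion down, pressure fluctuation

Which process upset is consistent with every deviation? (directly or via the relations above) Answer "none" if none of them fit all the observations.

C

Testing each hypothesis:
(A) control-valve stiction — fails on conversion down, odor noted, pressure drop low, pressure fluctuation (predicts conversion up, not conversion down; predicts pressure drop high, not pressure drop low)
(B) feed contamination — does not account for flow instability
(C) sensor drift — conversion down yes (through off-color product → conversion down); flow instability yes; odor noted yes; pressure drop low yes; pressure fluctuation yes; viscosity out of range yes
(D) filter breakthrough — does not account for pressure fluctuation
(E) catalyst deactivation — conversion down yes; flow instability yes; odor noted yes; pressure drop low NO; pressure fluctuation yes; viscosity out of range yes
(F) seal leak — conversion down yes; flow instability NO; odor noted yes; pressure drop low NO; pressure fluctuation yes; viscosity out of range yes
Only (C) is consistent with every observation.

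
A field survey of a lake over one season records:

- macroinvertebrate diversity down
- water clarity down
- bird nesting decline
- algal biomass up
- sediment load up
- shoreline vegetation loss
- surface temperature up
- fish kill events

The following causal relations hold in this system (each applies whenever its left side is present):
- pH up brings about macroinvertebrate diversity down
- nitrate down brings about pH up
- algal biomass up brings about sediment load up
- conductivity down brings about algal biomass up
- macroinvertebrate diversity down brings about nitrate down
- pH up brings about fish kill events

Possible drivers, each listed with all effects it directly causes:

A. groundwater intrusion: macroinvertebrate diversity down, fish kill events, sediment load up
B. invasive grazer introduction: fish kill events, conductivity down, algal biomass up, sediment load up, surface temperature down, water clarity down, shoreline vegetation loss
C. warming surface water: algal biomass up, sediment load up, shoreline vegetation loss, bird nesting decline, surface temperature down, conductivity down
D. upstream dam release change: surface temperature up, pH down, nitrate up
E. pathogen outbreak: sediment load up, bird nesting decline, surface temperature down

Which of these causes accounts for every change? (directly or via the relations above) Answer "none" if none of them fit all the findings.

Checking each candidate against the observations:
(A) groundwater intrusion — does not account for water clarity down, bird nesting decline, algal biomass up, shoreline vegetation loss, surface temperature up
(B) invasive grazer introduction — fails on macroinvertebrate diversity down, bird nesting decline, surface temperature up (predicts surface temperature down, not surface temperature up)
(C) warming surface water — fails on macroinvertebrate diversity down, water clarity down, surface temperature up, fish kill events (predicts surface temperature down, not surface temperature up)
(D) upstream dam release change — macroinvertebrate diversity down ✗; water clarity down ✗; bird nesting decline ✗; algal biomass up ✗; sediment load up ✗; shoreline vegetation loss ✗; surface temperature up ✓; fish kill events ✗
(E) pathogen outbreak — macroinvertebrate diversity down ✗; water clarity down ✗; bird nesting decline ✓; algal biomass up ✗; sediment load up ✓; shoreline vegetation loss ✗; surface temperature up ✗; fish kill events ✗
Every candidate fails on at least one observation.

none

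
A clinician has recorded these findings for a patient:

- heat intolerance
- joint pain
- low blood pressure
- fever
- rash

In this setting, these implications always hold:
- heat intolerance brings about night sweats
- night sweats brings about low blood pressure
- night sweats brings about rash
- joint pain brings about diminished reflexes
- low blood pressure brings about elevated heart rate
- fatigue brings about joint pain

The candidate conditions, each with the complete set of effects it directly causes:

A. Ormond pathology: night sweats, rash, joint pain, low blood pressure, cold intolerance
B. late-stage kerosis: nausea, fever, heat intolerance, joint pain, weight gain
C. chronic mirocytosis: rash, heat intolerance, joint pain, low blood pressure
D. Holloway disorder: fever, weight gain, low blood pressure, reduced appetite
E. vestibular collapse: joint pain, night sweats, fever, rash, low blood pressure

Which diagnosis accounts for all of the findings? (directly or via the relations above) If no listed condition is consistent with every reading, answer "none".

B

For each candidate, compare predicted effects to what was observed:
(A) Ormond pathology — heat intolerance ✗; joint pain ✓; low blood pressure ✓; fever ✗; rash ✓
(B) late-stage kerosis — heat intolerance ✓; joint pain ✓; low blood pressure ✓ (through heat intolerance → night sweats → low blood pressure); fever ✓; rash ✓ (through heat intolerance → night sweats → rash)
(C) chronic mirocytosis — heat intolerance ✓; joint pain ✓; low blood pressure ✓; fever ✗; rash ✓
(D) Holloway disorder — does not account for heat intolerance, joint pain, rash
(E) vestibular collapse — does not account for heat intolerance
Only (B) is consistent with every observation.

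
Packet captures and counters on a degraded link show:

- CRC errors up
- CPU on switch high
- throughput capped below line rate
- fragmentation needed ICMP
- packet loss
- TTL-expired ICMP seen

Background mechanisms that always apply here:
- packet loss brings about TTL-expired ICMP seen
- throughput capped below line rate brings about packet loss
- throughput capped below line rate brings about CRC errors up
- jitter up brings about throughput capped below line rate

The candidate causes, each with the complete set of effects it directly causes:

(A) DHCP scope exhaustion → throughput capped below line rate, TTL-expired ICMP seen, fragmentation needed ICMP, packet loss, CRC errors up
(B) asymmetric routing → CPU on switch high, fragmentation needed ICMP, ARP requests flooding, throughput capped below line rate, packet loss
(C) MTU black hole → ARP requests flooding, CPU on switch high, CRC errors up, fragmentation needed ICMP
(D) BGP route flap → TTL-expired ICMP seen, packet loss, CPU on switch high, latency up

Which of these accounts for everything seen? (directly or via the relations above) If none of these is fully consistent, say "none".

B

Per-candidate check:
(A) DHCP scope exhaustion — CRC errors up yes; CPU on switch high NO; throughput capped below line rate yes; fragmentation needed ICMP yes; packet loss yes; TTL-expired ICMP seen yes
(B) asymmetric routing — accounts for every observation (CRC errors up by throughput capped below line rate → CRC errors up)
(C) MTU black hole — CRC errors up yes; CPU on switch high yes; throughput capped below line rate NO; fragmentation needed ICMP yes; packet loss NO; TTL-expired ICMP seen NO
(D) BGP route flap — CRC errors up NO; CPU on switch high yes; throughput capped below line rate NO; fragmentation needed ICMP NO; packet loss yes; TTL-expired ICMP seen yes
(B) is the only candidate with no mismatches.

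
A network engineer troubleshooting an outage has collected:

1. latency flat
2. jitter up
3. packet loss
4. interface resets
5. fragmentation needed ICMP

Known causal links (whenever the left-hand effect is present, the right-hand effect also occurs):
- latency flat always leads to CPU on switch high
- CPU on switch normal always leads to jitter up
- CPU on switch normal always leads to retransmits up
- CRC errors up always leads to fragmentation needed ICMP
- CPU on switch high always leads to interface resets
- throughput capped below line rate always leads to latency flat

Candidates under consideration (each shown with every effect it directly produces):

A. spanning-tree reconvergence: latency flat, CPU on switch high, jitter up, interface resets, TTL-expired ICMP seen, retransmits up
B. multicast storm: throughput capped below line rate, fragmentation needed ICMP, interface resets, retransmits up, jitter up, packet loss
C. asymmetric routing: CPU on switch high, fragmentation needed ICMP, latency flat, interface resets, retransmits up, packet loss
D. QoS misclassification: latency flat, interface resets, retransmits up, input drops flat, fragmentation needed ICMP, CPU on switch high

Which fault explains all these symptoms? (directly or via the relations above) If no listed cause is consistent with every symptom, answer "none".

B

Checking each candidate against the observations:
(A) spanning-tree reconvergence — does not account for packet loss, fragmentation needed ICMP
(B) multicast storm — accounts for every observation (latency flat via throughput capped below line rate → latency flat)
(C) asymmetric routing — does not account for jitter up
(D) QoS misclassification — does not account for jitter up, packet loss
(B) is the only candidate with no mismatches.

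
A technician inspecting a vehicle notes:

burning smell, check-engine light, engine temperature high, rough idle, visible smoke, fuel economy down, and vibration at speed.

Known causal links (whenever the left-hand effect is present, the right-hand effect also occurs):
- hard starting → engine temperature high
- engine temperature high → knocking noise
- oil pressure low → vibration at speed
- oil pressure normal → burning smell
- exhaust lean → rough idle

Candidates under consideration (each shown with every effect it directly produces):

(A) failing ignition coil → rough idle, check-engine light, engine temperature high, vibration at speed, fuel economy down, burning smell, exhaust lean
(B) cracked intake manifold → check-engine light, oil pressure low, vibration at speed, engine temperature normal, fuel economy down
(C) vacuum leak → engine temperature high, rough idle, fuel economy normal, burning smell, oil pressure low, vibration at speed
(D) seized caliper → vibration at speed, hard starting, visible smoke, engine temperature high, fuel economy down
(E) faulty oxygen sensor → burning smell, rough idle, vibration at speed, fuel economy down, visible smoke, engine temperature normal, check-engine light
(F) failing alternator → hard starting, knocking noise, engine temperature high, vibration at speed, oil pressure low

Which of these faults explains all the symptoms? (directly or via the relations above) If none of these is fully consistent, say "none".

none

For each candidate, compare predicted effects to what was observed:
(A) failing ignition coil — does not account for visible smoke
(B) cracked intake manifold — burning smell miss; check-engine light match; engine temperature high miss; rough idle miss; visible smoke miss; fuel economy down match; vibration at speed match
(C) vacuum leak — burning smell match; check-engine light miss; engine temperature high match; rough idle match; visible smoke miss; fuel economy down miss; vibration at speed match
(D) seized caliper — burning smell miss; check-engine light miss; engine temperature high match; rough idle miss; visible smoke match; fuel economy down match; vibration at speed match
(E) faulty oxygen sensor — fails on engine temperature high (predicts engine temperature normal, not engine temperature high)
(F) failing alternator — burning smell miss; check-engine light miss; engine temperature high match; rough idle miss; visible smoke miss; fuel economy down miss; vibration at speed match
No candidate is consistent with all observations.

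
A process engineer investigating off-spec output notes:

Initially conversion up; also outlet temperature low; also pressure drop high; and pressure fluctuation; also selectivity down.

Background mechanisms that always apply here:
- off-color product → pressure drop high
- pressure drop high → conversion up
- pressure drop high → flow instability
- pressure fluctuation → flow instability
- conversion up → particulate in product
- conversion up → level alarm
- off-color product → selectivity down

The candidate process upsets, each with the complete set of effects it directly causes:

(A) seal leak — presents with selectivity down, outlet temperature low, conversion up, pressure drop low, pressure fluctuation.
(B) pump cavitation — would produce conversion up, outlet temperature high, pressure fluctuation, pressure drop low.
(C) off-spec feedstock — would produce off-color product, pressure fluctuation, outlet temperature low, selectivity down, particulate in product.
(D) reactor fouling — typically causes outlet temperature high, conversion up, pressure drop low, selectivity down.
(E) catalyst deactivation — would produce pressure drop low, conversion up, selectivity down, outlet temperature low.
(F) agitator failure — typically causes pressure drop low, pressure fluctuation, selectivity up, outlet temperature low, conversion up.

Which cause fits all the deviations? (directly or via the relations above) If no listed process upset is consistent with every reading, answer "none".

C

Per-candidate check:
(A) seal leak — conversion up +; outlet temperature low +; pressure drop high -; pressure fluctuation +; selectivity down +
(B) pump cavitation — conversion up +; outlet temperature low -; pressure drop high -; pressure fluctuation +; selectivity down -
(C) off-spec feedstock — conversion up + (via off-color product → pressure drop high → conversion up); outlet temperature low +; pressure drop high + (via off-color product → pressure drop high); pressure fluctuation +; selectivity down +
(D) reactor fouling — fails on outlet temperature low, pressure drop high, pressure fluctuation (predicts outlet temperature high, not outlet temperature low; predicts pressure drop low, not pressure drop high)
(E) catalyst deactivation — fails on pressure drop high, pressure fluctuation (predicts pressure drop low, not pressure drop high)
(F) agitator failure — fails on pressure drop high, selectivity down (predicts pressure drop low, not pressure drop high; predicts selectivity up, not selectivity down)
(C) is the only candidate with no mismatches.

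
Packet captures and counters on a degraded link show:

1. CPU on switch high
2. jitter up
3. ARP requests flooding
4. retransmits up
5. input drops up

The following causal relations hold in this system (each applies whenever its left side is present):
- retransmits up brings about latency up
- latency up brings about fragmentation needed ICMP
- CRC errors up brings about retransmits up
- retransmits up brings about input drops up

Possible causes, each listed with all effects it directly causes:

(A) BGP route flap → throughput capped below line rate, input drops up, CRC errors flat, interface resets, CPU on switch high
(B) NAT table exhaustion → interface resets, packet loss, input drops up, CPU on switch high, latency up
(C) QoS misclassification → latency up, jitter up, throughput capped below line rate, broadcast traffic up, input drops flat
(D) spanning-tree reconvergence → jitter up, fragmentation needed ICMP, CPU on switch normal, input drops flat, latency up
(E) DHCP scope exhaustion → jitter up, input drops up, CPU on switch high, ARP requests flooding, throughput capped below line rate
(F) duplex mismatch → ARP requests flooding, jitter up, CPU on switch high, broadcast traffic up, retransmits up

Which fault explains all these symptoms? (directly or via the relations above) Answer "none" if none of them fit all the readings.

Checking each candidate against the observations:
(A) BGP route flap — CPU on switch high +; jitter up -; ARP requests flooding -; retransmits up -; input drops up +
(B) NAT table exhaustion — CPU on switch high +; jitter up -; ARP requests flooding -; retransmits up -; input drops up +
(C) QoS misclassification — fails on CPU on switch high, ARP requests flooding, retransmits up, input drops up (predicts input drops flat, not input drops up)
(D) spanning-tree reconvergence — CPU on switch high -; jitter up +; ARP requests flooding -; retransmits up -; input drops up -
(E) DHCP scope exhaustion — CPU on switch high +; jitter up +; ARP requests flooding +; retransmits up -; input drops up +
(F) duplex mismatch — CPU on switch high +; jitter up +; ARP requests flooding +; retransmits up +; input drops up + (through retransmits up → input drops up)
(F) is the only candidate with no mismatches.

F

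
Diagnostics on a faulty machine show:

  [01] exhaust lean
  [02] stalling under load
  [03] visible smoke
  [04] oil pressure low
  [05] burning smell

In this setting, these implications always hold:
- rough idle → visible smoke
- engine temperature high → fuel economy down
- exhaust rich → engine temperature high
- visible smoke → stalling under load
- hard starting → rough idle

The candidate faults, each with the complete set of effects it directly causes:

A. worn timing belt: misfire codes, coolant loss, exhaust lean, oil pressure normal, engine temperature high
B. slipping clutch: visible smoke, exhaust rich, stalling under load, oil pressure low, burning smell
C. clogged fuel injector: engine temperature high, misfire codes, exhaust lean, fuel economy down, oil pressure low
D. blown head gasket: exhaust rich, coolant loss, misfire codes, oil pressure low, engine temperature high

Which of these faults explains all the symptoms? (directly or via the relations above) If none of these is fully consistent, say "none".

none

Testing each hypothesis:
(A) worn timing belt — exhaust lean +; stalling under load -; visible smoke -; oil pressure low -; burning smell -
(B) slipping clutch — exhaust lean -; stalling under load +; visible smoke +; oil pressure low +; burning smell +
(C) clogged fuel injector — does not account for stalling under load, visible smoke, burning smell
(D) blown head gasket — exhaust lean -; stalling under load -; visible smoke -; oil pressure low +; burning smell -
None of the listed candidates fits everything.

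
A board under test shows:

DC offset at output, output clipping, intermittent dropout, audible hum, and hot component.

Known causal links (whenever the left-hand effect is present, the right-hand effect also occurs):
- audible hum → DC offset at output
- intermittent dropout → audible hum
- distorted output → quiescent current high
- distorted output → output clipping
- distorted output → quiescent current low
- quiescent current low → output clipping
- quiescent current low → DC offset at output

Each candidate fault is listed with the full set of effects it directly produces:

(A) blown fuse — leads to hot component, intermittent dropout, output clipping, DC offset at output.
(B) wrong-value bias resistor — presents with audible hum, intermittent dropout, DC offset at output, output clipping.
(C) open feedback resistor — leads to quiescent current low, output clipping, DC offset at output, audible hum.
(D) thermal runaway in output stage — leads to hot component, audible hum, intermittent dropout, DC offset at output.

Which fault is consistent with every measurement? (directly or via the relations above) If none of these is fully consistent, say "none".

A

For each candidate, compare predicted effects to what was observed:
(A) blown fuse — DC offset at output +; output clipping +; intermittent dropout +; audible hum + (by intermittent dropout → audible hum); hot component +
(B) wrong-value bias resistor — does not account for hot component
(C) open feedback resistor — DC offset at output +; output clipping +; intermittent dropout -; audible hum +; hot component -
(D) thermal runaway in output stage — DC offset at output +; output clipping -; intermittent dropout +; audible hum +; hot component +
Only (A) is consistent with every observation.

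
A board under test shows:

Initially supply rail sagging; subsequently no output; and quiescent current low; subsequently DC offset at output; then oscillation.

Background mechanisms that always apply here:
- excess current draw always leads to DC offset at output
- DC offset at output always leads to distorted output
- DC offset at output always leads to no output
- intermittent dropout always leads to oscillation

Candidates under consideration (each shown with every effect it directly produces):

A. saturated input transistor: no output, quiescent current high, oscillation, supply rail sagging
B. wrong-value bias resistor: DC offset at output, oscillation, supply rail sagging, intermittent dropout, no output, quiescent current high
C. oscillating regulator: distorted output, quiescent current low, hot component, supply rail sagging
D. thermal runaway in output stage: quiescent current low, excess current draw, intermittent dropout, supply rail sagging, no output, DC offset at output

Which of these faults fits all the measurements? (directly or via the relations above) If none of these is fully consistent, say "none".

Checking each candidate against the observations:
(A) saturated input transistor — fails on quiescent current low, DC offset at output (predicts quiescent current high, not quiescent current low)
(B) wrong-value bias resistor — fails on quiescent current low (predicts quiescent current high, not quiescent current low)
(C) oscillating regulator — does not account for no output, DC offset at output, oscillation
(D) thermal runaway in output stage — supply rail sagging match; no output match; quiescent current low match; DC offset at output match; oscillation match (through intermittent dropout → oscillation)
(D) is the only candidate with no mismatches.

D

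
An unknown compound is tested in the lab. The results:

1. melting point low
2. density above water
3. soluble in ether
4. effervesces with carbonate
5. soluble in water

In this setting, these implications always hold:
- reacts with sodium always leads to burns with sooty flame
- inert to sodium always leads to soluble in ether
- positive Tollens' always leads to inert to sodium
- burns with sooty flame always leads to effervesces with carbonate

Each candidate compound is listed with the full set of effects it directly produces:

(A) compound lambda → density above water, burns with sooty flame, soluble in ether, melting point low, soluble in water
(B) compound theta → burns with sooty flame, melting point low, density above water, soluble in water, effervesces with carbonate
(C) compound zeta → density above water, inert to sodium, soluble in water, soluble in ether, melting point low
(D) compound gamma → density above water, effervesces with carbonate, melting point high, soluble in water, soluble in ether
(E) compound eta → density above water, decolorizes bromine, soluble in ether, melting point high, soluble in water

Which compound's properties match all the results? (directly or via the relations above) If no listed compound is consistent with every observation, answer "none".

Checking each candidate against the observations:
(A) compound lambda — melting point low match; density above water match; soluble in ether match; effervesces with carbonate match (by burns with sooty flame → effervesces with carbonate); soluble in water match
(B) compound theta — melting point low match; density above water match; soluble in ether miss; effervesces with carbonate match; soluble in water match
(C) compound zeta — does not account for effervesces with carbonate
(D) compound gamma — melting point low miss; density above water match; soluble in ether match; effervesces with carbonate match; soluble in water match
(E) compound eta — melting point low miss; density above water match; soluble in ether match; effervesces with carbonate miss; soluble in water match
(A) alone accounts for all the evidence.

A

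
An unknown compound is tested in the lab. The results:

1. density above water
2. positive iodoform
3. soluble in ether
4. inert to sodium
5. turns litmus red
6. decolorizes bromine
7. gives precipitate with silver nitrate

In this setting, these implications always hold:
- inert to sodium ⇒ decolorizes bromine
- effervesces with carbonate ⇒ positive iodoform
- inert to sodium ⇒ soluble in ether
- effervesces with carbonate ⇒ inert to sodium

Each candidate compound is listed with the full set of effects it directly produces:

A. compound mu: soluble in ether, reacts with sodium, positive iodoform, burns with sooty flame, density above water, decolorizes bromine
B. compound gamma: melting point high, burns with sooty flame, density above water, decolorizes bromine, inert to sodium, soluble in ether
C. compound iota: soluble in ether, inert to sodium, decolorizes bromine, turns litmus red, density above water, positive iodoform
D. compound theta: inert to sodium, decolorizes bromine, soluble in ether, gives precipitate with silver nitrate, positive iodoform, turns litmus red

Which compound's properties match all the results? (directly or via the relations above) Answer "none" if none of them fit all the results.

none

Checking each candidate against the observations:
(A) compound mu — fails on inert to sodium, turns litmus red, gives precipitate with silver nitrate (predicts reacts with sodium, not inert to sodium)
(B) compound gamma — density above water +; positive iodoform -; soluble in ether +; inert to sodium +; turns litmus red -; decolorizes bromine +; gives precipitate with silver nitrate -
(C) compound iota — density above water +; positive iodoform +; soluble in ether +; inert to sodium +; turns litmus red +; decolorizes bromine +; gives precipitate with silver nitrate -
(D) compound theta — does not account for density above water
None of the listed candidates fits everything.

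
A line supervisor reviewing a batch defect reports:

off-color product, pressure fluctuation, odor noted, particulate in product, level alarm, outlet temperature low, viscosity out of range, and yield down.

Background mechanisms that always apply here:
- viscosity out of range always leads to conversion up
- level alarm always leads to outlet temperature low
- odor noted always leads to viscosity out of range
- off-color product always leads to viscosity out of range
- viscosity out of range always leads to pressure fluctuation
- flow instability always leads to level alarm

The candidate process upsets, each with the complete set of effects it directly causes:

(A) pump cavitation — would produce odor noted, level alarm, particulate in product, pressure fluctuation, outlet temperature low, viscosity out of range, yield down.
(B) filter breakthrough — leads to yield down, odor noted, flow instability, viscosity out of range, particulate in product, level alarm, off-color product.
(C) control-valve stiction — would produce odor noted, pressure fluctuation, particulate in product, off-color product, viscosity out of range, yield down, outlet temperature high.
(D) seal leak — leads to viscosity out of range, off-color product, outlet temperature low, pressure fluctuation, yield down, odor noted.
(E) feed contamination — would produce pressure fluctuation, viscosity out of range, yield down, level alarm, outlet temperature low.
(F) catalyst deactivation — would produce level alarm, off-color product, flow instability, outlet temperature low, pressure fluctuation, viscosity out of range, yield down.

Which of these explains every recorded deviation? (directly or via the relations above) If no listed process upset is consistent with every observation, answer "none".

For each candidate, compare predicted effects to what was observed:
(A) pump cavitation — off-color product -; pressure fluctuation +; odor noted +; particulate in product +; level alarm +; outlet temperature low +; viscosity out of range +; yield down +
(B) filter breakthrough — accounts for every observation (pressure fluctuation via viscosity out of range → pressure fluctuation)
(C) control-valve stiction — off-color product +; pressure fluctuation +; odor noted +; particulate in product +; level alarm -; outlet temperature low -; viscosity out of range +; yield down +
(D) seal leak — does not account for particulate in product, level alarm
(E) feed contamination — off-color product -; pressure fluctuation +; odor noted -; particulate in product -; level alarm +; outlet temperature low +; viscosity out of range +; yield down +
(F) catalyst deactivation — does not account for odor noted, particulate in product
Only (B) is consistent with every observation.

B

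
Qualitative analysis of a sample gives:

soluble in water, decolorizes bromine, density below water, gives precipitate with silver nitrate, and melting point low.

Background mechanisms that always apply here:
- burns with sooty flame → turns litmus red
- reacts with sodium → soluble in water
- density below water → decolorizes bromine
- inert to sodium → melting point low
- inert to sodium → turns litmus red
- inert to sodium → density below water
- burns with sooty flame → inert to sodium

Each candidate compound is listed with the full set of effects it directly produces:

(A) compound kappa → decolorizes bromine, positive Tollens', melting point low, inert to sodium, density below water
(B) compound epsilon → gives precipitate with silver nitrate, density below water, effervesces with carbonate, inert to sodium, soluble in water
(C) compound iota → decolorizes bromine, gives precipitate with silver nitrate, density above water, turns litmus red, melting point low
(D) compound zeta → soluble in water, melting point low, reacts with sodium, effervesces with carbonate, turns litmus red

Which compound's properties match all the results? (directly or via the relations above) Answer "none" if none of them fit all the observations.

B

For each candidate, compare predicted effects to what was observed:
(A) compound kappa — does not account for soluble in water, gives precipitate with silver nitrate
(B) compound epsilon — soluble in water +; decolorizes bromine + (through density below water → decolorizes bromine); density below water +; gives precipitate with silver nitrate +; melting point low + (through inert to sodium → melting point low)
(C) compound iota — soluble in water -; decolorizes bromine +; density below water -; gives precipitate with silver nitrate +; melting point low +
(D) compound zeta — soluble in water +; decolorizes bromine -; density below water -; gives precipitate with silver nitrate -; melting point low +
Only (B) is consistent with every observation.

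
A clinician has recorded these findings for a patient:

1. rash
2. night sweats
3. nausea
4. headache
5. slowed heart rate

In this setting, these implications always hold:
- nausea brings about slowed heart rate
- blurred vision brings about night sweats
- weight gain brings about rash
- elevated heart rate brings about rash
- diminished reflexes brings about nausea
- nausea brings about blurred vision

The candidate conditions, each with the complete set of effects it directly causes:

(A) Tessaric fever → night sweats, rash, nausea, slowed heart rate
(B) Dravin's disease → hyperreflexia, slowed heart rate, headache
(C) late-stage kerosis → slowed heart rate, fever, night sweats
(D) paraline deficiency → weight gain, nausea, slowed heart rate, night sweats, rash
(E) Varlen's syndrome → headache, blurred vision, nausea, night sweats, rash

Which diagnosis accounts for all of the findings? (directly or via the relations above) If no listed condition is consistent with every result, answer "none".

E

Testing each hypothesis:
(A) Tessaric fever — rash yes; night sweats yes; nausea yes; headache NO; slowed heart rate yes
(B) Dravin's disease — rash NO; night sweats NO; nausea NO; headache yes; slowed heart rate yes
(C) late-stage kerosis — does not account for rash, nausea, headache
(D) paraline deficiency — does not account for headache
(E) Varlen's syndrome — accounts for every observation (slowed heart rate via nausea → slowed heart rate)
Only (E) is consistent with every observation.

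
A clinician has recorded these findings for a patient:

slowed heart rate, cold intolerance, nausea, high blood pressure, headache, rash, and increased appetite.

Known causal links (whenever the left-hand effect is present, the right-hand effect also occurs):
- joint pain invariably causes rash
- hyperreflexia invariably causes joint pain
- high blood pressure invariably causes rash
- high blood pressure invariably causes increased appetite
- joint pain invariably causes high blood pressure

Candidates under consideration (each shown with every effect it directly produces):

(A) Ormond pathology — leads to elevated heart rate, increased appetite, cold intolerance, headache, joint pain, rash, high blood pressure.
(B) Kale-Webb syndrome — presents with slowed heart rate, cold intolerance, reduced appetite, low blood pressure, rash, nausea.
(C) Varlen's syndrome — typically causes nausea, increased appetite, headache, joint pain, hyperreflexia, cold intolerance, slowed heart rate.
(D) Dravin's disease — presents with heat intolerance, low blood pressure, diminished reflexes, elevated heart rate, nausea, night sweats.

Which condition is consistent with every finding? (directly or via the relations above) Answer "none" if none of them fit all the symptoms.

C

Testing each hypothesis:
(A) Ormond pathology — slowed heart rate miss; cold intolerance match; nausea miss; high blood pressure match; headache match; rash match; increased appetite match
(B) Kale-Webb syndrome — slowed heart rate match; cold intolerance match; nausea match; high blood pressure miss; headache miss; rash match; increased appetite miss
(C) Varlen's syndrome — slowed heart rate match; cold intolerance match; nausea match; high blood pressure match (through joint pain → high blood pressure); headache match; rash match (through joint pain → rash); increased appetite match
(D) Dravin's disease — fails on slowed heart rate, cold intolerance, high blood pressure, headache, rash, increased appetite (predicts elevated heart rate, not slowed heart rate; predicts heat intolerance, not cold intolerance; predicts low blood pressure, not high blood pressure)
Only (C) is consistent with every observation.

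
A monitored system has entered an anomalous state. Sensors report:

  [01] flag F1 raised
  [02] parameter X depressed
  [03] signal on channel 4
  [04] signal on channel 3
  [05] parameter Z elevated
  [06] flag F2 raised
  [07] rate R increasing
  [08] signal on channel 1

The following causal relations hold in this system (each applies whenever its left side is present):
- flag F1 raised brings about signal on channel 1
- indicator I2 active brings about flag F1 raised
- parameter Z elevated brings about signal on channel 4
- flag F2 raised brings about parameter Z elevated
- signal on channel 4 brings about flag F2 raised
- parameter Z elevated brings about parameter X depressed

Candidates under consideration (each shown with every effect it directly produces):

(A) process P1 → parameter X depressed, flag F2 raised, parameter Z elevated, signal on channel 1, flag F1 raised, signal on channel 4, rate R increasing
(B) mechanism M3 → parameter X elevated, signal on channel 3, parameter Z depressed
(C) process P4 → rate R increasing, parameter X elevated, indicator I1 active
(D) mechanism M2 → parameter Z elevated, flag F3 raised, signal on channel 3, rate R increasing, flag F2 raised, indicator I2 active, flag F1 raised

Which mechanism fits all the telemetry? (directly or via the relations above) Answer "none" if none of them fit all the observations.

D

Checking each candidate against the observations:
(A) process P1 — flag F1 raised yes; parameter X depressed yes; signal on channel 4 yes; signal on channel 3 NO; parameter Z elevated yes; flag F2 raised yes; rate R increasing yes; signal on channel 1 yes
(B) mechanism M3 — flag F1 raised NO; parameter X depressed NO; signal on channel 4 NO; signal on channel 3 yes; parameter Z elevated NO; flag F2 raised NO; rate R increasing NO; signal on channel 1 NO
(C) process P4 — flag F1 raised NO; parameter X depressed NO; signal on channel 4 NO; signal on channel 3 NO; parameter Z elevated NO; flag F2 raised NO; rate R increasing yes; signal on channel 1 NO
(D) mechanism M2 — accounts for every observation (parameter X depressed by parameter Z elevated → parameter X depressed)
(D) is the only candidate with no mismatches.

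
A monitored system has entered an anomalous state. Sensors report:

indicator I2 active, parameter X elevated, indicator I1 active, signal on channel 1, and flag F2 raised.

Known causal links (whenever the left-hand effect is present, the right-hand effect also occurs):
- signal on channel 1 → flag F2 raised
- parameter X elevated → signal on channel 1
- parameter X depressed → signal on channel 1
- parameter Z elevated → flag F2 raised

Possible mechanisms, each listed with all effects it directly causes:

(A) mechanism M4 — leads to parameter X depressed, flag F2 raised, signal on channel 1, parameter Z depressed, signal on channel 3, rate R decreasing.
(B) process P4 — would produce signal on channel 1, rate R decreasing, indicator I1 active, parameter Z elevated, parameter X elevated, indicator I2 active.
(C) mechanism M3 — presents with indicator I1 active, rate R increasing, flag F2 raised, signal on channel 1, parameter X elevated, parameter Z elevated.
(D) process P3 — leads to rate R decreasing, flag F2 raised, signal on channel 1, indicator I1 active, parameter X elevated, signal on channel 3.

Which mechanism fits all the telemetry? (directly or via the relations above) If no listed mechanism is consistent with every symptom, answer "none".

B

For each candidate, compare predicted effects to what was observed:
(A) mechanism M4 — fails on indicator I2 active, parameter X elevated, indicator I1 active (predicts parameter X depressed, not parameter X elevated)
(B) process P4 — indicator I2 active ✓; parameter X elevated ✓; indicator I1 active ✓; signal on channel 1 ✓; flag F2 raised ✓ (through signal on channel 1 → flag F2 raised)
(C) mechanism M3 — does not account for indicator I2 active
(D) process P3 — indicator I2 active ✗; parameter X elevated ✓; indicator I1 active ✓; signal on channel 1 ✓; flag F2 raised ✓
(B) alone accounts for all the evidence.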